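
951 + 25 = 976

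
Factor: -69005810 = -1*2^1*5^1*59^1*116959^1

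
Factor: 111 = 3^1*37^1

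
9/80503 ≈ 0.000112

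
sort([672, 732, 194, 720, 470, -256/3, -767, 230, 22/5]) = [-767, -256/3, 22/5, 194, 230, 470, 672, 720, 732]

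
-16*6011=-96176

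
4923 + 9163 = 14086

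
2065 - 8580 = -6515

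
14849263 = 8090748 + 6758515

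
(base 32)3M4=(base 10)3780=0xEC4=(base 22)7HI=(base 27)550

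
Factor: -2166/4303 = -1 * 2^1 * 3^1 * 13^(-1) * 19^2 * 331^(-1)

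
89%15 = 14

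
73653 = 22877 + 50776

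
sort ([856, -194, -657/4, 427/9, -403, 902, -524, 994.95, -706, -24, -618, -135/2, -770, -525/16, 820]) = [-770, -706, -618, -524, -403, -194, -657/4, -135/2, -525/16, -24, 427/9, 820, 856, 902, 994.95]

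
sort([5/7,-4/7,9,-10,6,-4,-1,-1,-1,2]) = [-10,-4,-1,-1,-1,-4/7,5/7,2,6,9]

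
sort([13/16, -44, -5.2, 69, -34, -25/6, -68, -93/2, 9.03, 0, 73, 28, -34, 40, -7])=[-68, -93/2, -44, -34, -34, -7, -5.2, -25/6, 0, 13/16, 9.03, 28, 40, 69, 73]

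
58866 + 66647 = 125513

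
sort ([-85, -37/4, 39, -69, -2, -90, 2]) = [-90, -85, -69, -37/4, -2, 2, 39]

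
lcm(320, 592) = 11840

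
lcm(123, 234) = 9594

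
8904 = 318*28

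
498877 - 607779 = -108902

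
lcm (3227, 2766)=19362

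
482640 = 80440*6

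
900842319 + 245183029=1146025348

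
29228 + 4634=33862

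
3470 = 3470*1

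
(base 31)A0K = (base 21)10HC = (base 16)259E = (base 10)9630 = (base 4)2112132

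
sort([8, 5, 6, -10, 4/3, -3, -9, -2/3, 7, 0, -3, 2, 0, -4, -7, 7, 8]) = [-10, -9, -7, -4, -3, -3, -2/3, 0, 0, 4/3, 2, 5, 6, 7, 7, 8, 8]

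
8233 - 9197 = -964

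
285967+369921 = 655888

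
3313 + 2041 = 5354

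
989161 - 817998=171163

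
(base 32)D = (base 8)15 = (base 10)13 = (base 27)D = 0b1101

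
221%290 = 221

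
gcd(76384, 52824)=248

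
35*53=1855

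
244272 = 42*5816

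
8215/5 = 1643 = 1643.00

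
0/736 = 0 = 0.00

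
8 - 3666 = -3658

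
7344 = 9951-2607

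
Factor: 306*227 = 2^1*3^2*17^1*227^1 = 69462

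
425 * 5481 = 2329425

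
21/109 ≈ 0.193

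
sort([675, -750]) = [-750, 675]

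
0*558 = 0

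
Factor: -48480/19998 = -1 * 2^4 * 3^(-1) * 5^1 * 11^(-1) = -80/33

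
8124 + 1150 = 9274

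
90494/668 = 135 + 157/334 ≈ 135.47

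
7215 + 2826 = 10041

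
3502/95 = 36 + 82/95 ≈ 36.86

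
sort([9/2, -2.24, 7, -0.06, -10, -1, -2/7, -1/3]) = [-10, -2.24, -1, -1/3, -2/7, -0.06, 9/2, 7]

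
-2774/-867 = 3 + 173/867 ≈ 3.20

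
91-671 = -580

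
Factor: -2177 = -1 * 7^1 * 311^1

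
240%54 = 24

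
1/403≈0.00248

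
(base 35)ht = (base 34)ic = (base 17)22c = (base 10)624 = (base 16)270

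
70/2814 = 5/201 ≈ 0.0249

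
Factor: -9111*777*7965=-1*3^5*5^1*7^1*37^1*59^1*3037^1=-56386202355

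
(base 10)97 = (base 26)3j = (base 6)241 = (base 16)61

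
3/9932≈0.000302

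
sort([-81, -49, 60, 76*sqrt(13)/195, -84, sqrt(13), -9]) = [-84, -81, -49, -9, 76*sqrt(13)/195, sqrt(13), 60]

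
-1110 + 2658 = 1548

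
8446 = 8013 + 433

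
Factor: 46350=2^1*3^2*5^2*103^1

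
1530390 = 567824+962566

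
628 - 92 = 536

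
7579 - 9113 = -1534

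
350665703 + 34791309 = 385457012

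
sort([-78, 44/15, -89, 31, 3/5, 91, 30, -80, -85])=[-89, -85, -80, -78, 3/5, 44/15, 30, 31, 91]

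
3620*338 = 1223560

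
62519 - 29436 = 33083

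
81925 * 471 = 38586675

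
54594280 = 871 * 62680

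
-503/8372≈-0.0601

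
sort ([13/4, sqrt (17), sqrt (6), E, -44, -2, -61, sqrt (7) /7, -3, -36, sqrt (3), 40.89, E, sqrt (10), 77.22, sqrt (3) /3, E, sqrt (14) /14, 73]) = [-61, -44, -36, -3, -2, sqrt (14) /14, sqrt (7) /7, sqrt (3) /3, sqrt (3), sqrt (6), E, E, E, sqrt (10), 13/4, sqrt (17), 40.89, 73, 77.22]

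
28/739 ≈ 0.0379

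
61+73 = 134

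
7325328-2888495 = 4436833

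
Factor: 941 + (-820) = 11^2 = 121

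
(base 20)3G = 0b1001100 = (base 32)2C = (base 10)76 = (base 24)34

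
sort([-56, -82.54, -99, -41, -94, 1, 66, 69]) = [-99, -94, -82.54, -56, -41, 1, 66, 69]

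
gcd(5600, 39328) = 32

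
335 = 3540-3205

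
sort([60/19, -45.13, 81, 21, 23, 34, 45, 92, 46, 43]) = [-45.13, 60/19, 21, 23, 34, 43, 45, 46, 81, 92]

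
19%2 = 1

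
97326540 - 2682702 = 94643838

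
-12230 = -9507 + -2723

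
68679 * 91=6249789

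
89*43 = 3827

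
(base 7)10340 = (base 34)27q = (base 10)2576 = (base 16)a10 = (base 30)2pq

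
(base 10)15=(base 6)23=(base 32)f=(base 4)33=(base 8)17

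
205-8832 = -8627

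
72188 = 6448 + 65740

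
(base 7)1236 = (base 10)468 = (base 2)111010100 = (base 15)213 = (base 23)k8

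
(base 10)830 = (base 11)695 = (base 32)pu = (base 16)33e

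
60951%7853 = 5980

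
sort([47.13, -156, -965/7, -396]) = [-396, -156, -965/7, 47.13]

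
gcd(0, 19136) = 19136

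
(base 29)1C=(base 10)41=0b101001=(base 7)56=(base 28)1D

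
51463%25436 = 591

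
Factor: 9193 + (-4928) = 5^1*853^1 = 4265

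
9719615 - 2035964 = 7683651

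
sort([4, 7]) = [4, 7]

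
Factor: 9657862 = 2^1*773^1*6247^1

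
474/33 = 14 + 4/11 ≈ 14.36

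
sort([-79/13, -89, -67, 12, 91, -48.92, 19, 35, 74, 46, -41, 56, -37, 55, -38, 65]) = [-89, -67, -48.92, -41, -38, -37, -79/13, 12, 19, 35, 46, 55, 56, 65, 74, 91]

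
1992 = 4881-2889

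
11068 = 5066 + 6002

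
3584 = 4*896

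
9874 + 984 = 10858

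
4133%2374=1759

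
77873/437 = 178 + 87/437 ≈ 178.20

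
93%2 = 1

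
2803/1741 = 1 + 1062/1741 ≈ 1.61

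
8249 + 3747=11996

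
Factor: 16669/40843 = 11^(-1)*47^(-1)*211^1 = 211/517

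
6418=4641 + 1777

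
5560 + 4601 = 10161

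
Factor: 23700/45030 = 2^1*5^1*19^(-1) = 10/19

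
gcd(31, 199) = 1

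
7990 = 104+7886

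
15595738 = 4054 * 3847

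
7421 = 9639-2218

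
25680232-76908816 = -51228584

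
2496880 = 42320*59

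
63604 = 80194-16590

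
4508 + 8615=13123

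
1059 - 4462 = -3403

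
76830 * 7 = 537810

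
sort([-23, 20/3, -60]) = [-60, -23, 20/3]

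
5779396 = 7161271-1381875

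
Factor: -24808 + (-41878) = -1*2^1*33343^1 = -66686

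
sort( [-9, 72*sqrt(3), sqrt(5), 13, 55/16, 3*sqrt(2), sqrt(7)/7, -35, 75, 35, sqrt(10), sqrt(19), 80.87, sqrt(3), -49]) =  [-49, -35, -9, sqrt(7)/7, sqrt(3), sqrt(5), sqrt(10), 55/16, 3*sqrt(2), sqrt(19), 13, 35, 75, 80.87, 72*sqrt(3)]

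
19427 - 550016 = -530589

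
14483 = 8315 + 6168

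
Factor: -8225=-1 * 5^2 * 7^1 * 47^1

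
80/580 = 4/29≈0.138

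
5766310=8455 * 682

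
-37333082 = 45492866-82825948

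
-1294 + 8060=6766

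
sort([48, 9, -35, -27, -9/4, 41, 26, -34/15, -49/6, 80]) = [-35, -27, -49/6, -34/15, -9/4, 9, 26, 41, 48, 80]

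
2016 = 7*288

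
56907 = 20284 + 36623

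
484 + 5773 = 6257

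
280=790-510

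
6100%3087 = 3013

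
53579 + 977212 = 1030791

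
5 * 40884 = 204420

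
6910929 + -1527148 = 5383781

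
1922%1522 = 400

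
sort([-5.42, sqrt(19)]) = [-5.42, sqrt(19)]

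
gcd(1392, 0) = 1392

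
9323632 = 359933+8963699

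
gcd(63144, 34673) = 1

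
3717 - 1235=2482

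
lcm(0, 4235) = 0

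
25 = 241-216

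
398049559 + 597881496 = 995931055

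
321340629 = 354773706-33433077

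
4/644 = 1/161 ≈ 0.00621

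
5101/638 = 7 + 635/638 ≈ 8.00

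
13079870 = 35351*370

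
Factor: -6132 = -1 * 2^2 * 3^1 * 7^1 * 73^1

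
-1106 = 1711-2817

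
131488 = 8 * 16436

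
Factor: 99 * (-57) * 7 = -1 * 3^3 * 7^1 * 11^1 * 19^1 = -39501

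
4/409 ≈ 0.00978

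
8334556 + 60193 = 8394749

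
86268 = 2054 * 42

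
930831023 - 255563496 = 675267527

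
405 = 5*81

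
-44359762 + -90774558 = -135134320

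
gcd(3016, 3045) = 29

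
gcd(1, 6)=1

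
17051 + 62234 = 79285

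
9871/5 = 1974 + 1/5 = 1974.20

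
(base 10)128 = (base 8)200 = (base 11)107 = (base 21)62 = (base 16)80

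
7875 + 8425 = 16300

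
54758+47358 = 102116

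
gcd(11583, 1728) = 27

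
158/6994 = 79/3497 ≈ 0.0226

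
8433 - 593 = 7840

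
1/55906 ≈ 0.0000179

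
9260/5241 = 1 + 4019/5241 ≈ 1.77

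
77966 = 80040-2074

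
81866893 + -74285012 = 7581881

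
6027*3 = 18081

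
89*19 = 1691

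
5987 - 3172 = 2815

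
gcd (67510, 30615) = 785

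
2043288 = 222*9204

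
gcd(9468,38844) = 36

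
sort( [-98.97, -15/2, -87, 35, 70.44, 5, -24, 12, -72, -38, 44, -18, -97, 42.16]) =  [-98.97, -97, -87, -72, -38, -24, -18, -15/2, 5, 12, 35, 42.16, 44, 70.44]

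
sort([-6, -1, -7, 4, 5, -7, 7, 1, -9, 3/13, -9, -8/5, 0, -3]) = [-9, -9, -7, -7, -6, -3, -8/5, -1, 0, 3/13, 1, 4, 5, 7]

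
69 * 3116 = 215004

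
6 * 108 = 648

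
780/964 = 195/241 ≈ 0.809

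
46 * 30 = 1380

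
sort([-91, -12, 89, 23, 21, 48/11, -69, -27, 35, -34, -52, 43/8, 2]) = [-91, -69, -52, -34, -27, -12, 2, 48/11, 43/8, 21, 23, 35, 89]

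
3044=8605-5561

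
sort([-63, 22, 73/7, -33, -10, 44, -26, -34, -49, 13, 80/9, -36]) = [-63, -49, -36, -34, -33, -26, -10, 80/9, 73/7, 13, 22, 44]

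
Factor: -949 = -1*13^1*73^1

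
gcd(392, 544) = 8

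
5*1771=8855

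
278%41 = 32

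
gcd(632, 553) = 79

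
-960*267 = -256320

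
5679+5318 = 10997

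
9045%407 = 91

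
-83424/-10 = 41712/5 = 8342.40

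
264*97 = 25608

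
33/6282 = 11/2094 ≈ 0.00525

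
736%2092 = 736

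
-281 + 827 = 546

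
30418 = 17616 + 12802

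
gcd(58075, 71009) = 1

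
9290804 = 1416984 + 7873820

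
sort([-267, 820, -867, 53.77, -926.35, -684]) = [-926.35, -867, -684, -267, 53.77, 820]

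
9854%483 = 194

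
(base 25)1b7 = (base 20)257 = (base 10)907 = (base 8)1613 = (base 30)107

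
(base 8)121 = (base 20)41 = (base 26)33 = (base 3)10000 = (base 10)81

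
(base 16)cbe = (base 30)3im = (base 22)6g6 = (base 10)3262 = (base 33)2ws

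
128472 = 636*202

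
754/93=8 + 10/93 ≈ 8.11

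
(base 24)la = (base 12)36a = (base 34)f4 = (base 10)514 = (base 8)1002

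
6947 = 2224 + 4723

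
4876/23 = 212 = 212.00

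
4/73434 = 2/36717 ≈ 0.0000545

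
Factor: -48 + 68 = 2^2*5^1 = 20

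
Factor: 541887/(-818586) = -1 * 2^(-1) * 3^(-3) * 31^(-1) * 163^(-1) * 180629^1 = -180629/272862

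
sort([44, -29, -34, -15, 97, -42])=[-42, -34, -29, -15, 44, 97]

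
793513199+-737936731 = 55576468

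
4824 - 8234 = -3410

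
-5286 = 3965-9251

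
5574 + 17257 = 22831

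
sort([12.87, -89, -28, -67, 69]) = [-89, -67, -28, 12.87, 69]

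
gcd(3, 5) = 1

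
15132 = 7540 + 7592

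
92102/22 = 4186 + 5/11 ≈ 4186.45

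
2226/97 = 22 + 92/97 ≈ 22.95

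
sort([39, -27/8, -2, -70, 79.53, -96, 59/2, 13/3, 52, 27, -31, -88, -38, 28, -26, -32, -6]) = [-96, -88, -70, -38, -32, -31, -26, -6, -27/8, -2, 13/3, 27, 28, 59/2, 39, 52, 79.53]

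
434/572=217/286 ≈ 0.759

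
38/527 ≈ 0.0721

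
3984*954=3800736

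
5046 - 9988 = -4942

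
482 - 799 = -317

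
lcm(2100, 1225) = 14700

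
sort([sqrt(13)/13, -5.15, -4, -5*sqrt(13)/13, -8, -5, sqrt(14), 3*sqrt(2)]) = [-8, -5.15, -5, -4, -5*sqrt(13)/13, sqrt(13)/13, sqrt(14), 3*sqrt(2)]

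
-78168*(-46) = 3595728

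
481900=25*19276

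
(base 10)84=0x54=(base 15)59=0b1010100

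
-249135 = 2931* (-85)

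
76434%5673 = 2685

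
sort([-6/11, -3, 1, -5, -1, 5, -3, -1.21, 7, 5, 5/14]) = [-5, -3, -3, -1.21, -1, -6/11, 5/14, 1, 5, 5, 7]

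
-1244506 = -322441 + -922065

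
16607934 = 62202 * 267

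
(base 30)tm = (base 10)892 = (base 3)1020001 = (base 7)2413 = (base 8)1574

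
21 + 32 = 53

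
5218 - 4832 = 386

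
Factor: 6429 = 3^1 * 2143^1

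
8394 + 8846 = 17240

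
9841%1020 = 661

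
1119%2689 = 1119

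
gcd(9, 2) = 1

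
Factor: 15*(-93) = -1*3^2*5^1*31^1 = -1395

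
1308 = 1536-228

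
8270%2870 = 2530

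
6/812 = 3/406 ≈ 0.00739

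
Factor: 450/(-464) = -1 * 2^(-3) * 3^2 * 5^2 * 29^(-1) = -225/232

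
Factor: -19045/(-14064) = 2^(-4) * 3^(-1) * 5^1 * 13^1 = 65/48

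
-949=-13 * 73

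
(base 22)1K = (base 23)1J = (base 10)42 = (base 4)222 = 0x2A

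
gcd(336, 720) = 48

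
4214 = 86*49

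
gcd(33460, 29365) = 35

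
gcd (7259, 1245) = 1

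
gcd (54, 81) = 27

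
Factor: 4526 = 2^1*31^1*73^1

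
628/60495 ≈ 0.0104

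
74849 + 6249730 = 6324579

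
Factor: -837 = -1 * 3^3 * 31^1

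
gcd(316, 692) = 4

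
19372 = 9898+9474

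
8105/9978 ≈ 0.812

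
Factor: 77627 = 11^1 * 7057^1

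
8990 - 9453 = -463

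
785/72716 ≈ 0.0108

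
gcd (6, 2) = 2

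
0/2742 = 0 = 0.00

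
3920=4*980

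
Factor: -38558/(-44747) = 2^1 * 13^1 * 29^(-1) * 1483^1 * 1543^(-1) 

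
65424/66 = 10904/11 ≈ 991.27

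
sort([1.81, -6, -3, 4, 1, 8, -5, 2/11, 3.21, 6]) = [-6, -5, -3, 2/11, 1, 1.81, 3.21, 4, 6, 8]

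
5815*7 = 40705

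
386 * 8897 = 3434242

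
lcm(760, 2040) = 38760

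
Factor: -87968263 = -1 * 87968263^1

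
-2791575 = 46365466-49157041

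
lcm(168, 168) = 168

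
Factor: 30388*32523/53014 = 2^1*3^1*13^(-1)*37^1*71^1*107^1*293^1*2039^(-1) = 494154462/26507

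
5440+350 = 5790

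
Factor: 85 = 5^1 * 17^1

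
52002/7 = 7428 + 6/7 ≈ 7428.86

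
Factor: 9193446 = 2^1 * 3^3 * 170249^1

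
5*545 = 2725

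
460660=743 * 620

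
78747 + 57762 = 136509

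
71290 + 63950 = 135240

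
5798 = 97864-92066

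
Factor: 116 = 2^2*29^1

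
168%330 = 168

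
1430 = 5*286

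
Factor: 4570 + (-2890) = 2^4 * 3^1 * 5^1 * 7^1 = 1680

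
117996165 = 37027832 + 80968333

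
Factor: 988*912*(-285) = -1*2^6*3^2*5^1*13^1*19^3 = -256800960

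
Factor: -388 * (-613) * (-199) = -1 * 2^2 * 97^1 * 199^1 * 613^1 = -47330956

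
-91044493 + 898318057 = 807273564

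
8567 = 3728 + 4839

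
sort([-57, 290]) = [-57, 290]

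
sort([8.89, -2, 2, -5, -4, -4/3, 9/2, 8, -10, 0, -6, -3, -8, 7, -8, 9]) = [-10, -8, -8, -6, -5, -4, -3, -2, -4/3, 0, 2, 9/2, 7, 8, 8.89, 9]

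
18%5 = 3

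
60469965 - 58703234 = 1766731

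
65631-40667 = 24964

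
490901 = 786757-295856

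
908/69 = 13 + 11/69 ≈ 13.16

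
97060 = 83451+13609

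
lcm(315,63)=315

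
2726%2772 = 2726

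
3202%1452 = 298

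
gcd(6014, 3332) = 2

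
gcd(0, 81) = 81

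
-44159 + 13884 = -30275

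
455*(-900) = -409500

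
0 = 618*0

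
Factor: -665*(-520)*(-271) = -1*2^3*5^2*7^1*13^1*19^1*271^1 = -93711800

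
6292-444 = 5848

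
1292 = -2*(-646)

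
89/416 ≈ 0.214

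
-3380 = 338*(-10)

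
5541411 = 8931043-3389632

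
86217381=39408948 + 46808433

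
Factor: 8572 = 2^2*2143^1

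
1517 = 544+973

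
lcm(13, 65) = 65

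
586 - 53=533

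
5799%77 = 24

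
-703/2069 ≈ -0.340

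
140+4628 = 4768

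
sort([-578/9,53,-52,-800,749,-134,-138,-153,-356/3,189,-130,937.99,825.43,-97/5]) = [-800,-153,-138,-134,-130,-356/3,-578/9,-52,-97/5,53,189,749,825.43,937.99]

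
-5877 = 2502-8379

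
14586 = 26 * 561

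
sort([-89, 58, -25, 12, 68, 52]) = [-89, -25, 12, 52, 58, 68]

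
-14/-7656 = 7/3828 ≈ 0.00183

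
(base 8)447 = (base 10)295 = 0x127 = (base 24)c7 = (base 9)357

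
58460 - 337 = 58123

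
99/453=33/151 ≈ 0.219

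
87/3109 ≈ 0.0280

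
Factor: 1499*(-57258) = -1*2^1*3^2*1499^1*3181^1 = -85829742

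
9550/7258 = 25/19 ≈ 1.32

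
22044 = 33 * 668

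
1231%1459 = 1231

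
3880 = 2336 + 1544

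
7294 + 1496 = 8790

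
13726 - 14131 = -405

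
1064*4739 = 5042296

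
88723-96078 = -7355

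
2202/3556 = 1101/1778 ≈ 0.619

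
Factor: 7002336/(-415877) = -1*2^5*3^1*7^(-1)*11^(-1)*19^1*349^1*491^(-1) = -636576/37807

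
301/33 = 9 + 4/33 ≈ 9.12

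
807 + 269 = 1076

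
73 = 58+15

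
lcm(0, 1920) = 0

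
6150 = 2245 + 3905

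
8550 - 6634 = 1916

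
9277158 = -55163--9332321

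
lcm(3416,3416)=3416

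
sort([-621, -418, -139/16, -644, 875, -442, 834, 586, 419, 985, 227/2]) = [-644, -621, -442, -418, -139/16, 227/2, 419, 586, 834, 875, 985]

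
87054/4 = 21763 + 1/2 = 21763.50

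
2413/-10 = -241 - 3/10 = -241.30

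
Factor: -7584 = -1*2^5*3^1*79^1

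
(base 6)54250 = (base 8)16426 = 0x1d16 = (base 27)a5l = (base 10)7446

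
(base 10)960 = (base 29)143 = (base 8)1700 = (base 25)1da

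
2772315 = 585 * 4739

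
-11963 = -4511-7452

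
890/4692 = 445/2346≈0.190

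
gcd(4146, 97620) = 6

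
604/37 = 16 + 12/37 ≈ 16.32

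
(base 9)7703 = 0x1629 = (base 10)5673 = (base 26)8a5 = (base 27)7l3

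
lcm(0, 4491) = 0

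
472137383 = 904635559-432498176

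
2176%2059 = 117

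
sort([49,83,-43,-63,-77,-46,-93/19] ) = [-77,-63,-46,-43,-93/19,49,83] 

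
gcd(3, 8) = 1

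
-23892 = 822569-846461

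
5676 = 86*66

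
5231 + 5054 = 10285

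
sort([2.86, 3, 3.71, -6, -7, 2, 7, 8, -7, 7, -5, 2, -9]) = [-9, -7, -7, -6, -5, 2, 2, 2.86, 3, 3.71, 7, 7, 8]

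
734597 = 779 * 943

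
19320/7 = 2760 = 2760.00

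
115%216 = 115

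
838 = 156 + 682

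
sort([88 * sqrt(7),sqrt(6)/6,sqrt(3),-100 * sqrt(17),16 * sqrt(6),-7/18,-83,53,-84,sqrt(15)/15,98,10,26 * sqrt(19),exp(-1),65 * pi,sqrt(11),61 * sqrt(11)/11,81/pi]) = [-100 * sqrt(17),-84,-83,-7/18,sqrt(15)/15,exp(-1),sqrt(6)/6,sqrt(3),sqrt(11),10,61 * sqrt(11)/11,81/pi,16 * sqrt(6),53,98,26 * sqrt(19),65 * pi,88 * sqrt(7)]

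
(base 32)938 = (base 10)9320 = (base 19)16fa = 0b10010001101000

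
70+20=90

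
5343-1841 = 3502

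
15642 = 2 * 7821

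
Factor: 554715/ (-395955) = -1*419^ (-1)*587^1 = -587/419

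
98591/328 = 300 + 191/328 ≈ 300.58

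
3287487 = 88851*37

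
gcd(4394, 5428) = 2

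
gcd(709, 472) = 1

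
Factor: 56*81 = 2^3*3^4*7^1 = 4536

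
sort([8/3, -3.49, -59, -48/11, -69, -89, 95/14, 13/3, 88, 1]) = [-89, -69, -59, -48/11, -3.49, 1, 8/3, 13/3, 95/14, 88]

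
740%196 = 152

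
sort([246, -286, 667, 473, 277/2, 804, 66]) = [-286, 66, 277/2, 246, 473, 667, 804]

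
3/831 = 1/277 ≈ 0.00361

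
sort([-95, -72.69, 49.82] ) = [-95, -72.69, 49.82] 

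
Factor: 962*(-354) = -1*2^2*3^1*13^1*37^1*59^1 = -340548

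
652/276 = 2 + 25/69 ≈ 2.36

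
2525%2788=2525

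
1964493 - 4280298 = -2315805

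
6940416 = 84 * 82624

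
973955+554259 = 1528214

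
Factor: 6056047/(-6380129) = -1 * 7^(-1) * 103^(-1) * 2203^1 * 2749^1 * 8849^(-1)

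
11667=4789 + 6878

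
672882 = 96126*7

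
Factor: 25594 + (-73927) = -1*3^1*16111^1 = -48333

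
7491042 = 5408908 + 2082134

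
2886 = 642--2244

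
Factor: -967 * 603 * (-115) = 3^2 * 5^1 * 23^1 * 67^1 * 967^1 = 67056615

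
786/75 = 10 + 12/25 = 10.48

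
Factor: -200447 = -1*13^1*17^1*907^1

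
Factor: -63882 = -1*2^1*3^3*7^1*13^2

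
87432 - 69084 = 18348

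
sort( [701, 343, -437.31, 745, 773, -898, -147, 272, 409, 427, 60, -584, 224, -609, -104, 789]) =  [-898, -609, -584, -437.31, -147, -104, 60, 224, 272, 343, 409, 427, 701, 745, 773, 789]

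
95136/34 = 2798+2/17 ≈ 2798.12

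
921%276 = 93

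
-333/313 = -1 - 20/313 ≈ -1.06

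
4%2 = 0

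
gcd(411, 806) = 1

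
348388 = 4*87097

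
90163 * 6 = 540978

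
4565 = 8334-3769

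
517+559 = 1076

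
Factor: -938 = -1*2^1*7^1*67^1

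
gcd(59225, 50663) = 1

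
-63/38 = -1 - 25/38 ≈ -1.66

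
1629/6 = 271 + 1/2 = 271.50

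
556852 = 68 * 8189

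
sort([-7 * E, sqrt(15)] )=[-7 * E, sqrt(15)] 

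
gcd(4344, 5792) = 1448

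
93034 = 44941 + 48093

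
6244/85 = 73 + 39/85 ≈ 73.46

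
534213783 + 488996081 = 1023209864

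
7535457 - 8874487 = -1339030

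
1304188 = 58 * 22486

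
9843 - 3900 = 5943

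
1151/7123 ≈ 0.162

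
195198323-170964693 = 24233630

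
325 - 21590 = -21265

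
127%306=127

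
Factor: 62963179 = 103^1 * 611293^1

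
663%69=42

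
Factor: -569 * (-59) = 59^1 * 569^1 = 33571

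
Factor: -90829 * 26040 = -1 * 2^3 * 3^1 * 5^1 * 7^1 * 31^1 * 61^1 * 1489^1 = -2365187160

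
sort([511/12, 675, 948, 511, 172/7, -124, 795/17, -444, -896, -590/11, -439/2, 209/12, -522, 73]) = [-896, -522, -444, -439/2, -124, -590/11, 209/12, 172/7, 511/12, 795/17, 73, 511, 675, 948]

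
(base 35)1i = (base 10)53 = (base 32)1l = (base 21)2b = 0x35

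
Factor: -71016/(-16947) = 2^3*3^(-1)*7^(-1)*11^1 = 88/21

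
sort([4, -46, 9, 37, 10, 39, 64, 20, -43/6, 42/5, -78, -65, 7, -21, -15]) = [-78, -65, -46, -21, -15, -43/6, 4, 7, 42/5, 9, 10, 20, 37, 39, 64]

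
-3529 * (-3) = 10587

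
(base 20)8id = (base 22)789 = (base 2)110111110101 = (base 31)3m8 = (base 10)3573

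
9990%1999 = 1994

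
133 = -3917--4050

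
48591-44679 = 3912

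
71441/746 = 95+571/746 ≈ 95.77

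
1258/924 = 1 + 167/462 ≈ 1.36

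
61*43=2623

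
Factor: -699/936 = -1*2^ (-3)*3^ (-1)*13^ (-1)*233^1 = -233/312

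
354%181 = 173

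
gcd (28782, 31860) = 54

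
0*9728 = 0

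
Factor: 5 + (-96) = -1*7^1*13^1 = -91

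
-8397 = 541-8938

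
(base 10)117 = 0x75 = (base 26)4d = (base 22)57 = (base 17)6f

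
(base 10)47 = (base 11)43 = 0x2f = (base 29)1i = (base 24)1n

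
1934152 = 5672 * 341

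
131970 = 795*166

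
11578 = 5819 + 5759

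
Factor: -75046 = -1*2^1*157^1*239^1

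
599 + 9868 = 10467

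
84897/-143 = -593 - 98/143 ≈ -593.69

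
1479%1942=1479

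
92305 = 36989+55316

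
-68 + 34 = -34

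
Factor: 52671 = 3^1*97^1*181^1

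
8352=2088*4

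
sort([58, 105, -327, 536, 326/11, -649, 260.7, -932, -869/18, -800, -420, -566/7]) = [-932, -800, -649, -420, -327, -566/7, -869/18, 326/11, 58, 105, 260.7, 536]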